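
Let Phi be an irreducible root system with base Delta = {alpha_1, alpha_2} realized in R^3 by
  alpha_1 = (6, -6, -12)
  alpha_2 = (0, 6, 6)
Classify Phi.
Compute the Cartan integers a_ij = 2(alpha_i, alpha_j)/(alpha_j, alpha_j); the resulting 2x2 Cartan matrix is
[[2, -3], [-1, 2]].
The roots have two lengths (squared-length ratio 3:1); the short ones are alpha_{2}. The associated Dynkin diagram is two nodes joined by a triple edge (G_2), so the type is G_2.

G_2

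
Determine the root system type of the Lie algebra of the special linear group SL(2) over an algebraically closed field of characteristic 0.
A_1 (sl(2))

This is sl(2), which has dimension 2^2 - 1 = 3 and rank 2 - 1 = 1 (a Cartan subalgebra is the diagonal traceless matrices). In the classification of classical Lie algebras, the special linear algebra sl(n+1) has type A_n; here n = 1, so the Dynkin diagram is a chain of 1 nodes with single edges (A_1). Hence the type is A_1.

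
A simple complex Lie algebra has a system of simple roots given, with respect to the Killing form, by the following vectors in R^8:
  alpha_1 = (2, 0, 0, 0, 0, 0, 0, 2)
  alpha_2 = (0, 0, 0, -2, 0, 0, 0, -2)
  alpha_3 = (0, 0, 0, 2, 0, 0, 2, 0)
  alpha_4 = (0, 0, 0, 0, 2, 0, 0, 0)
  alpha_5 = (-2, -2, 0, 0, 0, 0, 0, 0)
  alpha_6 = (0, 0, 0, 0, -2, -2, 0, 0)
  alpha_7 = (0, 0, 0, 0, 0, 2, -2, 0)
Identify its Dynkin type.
Compute the Cartan integers a_ij = 2(alpha_i, alpha_j)/(alpha_j, alpha_j); the resulting 7x7 Cartan matrix is
[[2, -1, 0, 0, -1, 0, 0], [-1, 2, -1, 0, 0, 0, 0], [0, -1, 2, 0, 0, 0, -1], [0, 0, 0, 2, 0, -1, 0], [-1, 0, 0, 0, 2, 0, 0], [0, 0, 0, -2, 0, 2, -1], [0, 0, -1, 0, 0, -1, 2]].
The roots have two lengths (squared-length ratio 2:1); the short ones are alpha_{4}. The associated Dynkin diagram is a chain of 7 nodes with a double edge at one end; the terminal node there is the unique short simple root (B_7), so the type is B_7 (the algebra so(15)).

type B_7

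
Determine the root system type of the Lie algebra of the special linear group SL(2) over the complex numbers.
This is sl(2), which has dimension 2^2 - 1 = 3 and rank 2 - 1 = 1 (a Cartan subalgebra is the diagonal traceless matrices). In the classification of classical Lie algebras, the special linear algebra sl(n+1) has type A_n; here n = 1, so the Dynkin diagram is a chain of 1 nodes with single edges (A_1). Hence the type is A_1.

A_1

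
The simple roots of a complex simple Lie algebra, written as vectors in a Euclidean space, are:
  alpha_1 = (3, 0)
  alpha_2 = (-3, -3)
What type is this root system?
B2

Compute the Cartan integers a_ij = 2(alpha_i, alpha_j)/(alpha_j, alpha_j); the resulting 2x2 Cartan matrix is
[[2, -1], [-2, 2]].
The roots have two lengths (squared-length ratio 2:1); the short ones are alpha_{1}. The associated Dynkin diagram is a chain of 2 nodes with a double edge at one end; the terminal node there is the unique short simple root (B_2), so the type is B_2 (the algebra so(5)).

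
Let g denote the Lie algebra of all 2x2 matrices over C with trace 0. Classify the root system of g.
This is sl(2), which has dimension 2^2 - 1 = 3 and rank 2 - 1 = 1 (a Cartan subalgebra is the diagonal traceless matrices). In the classification of classical Lie algebras, the special linear algebra sl(n+1) has type A_n; here n = 1, so the Dynkin diagram is a chain of 1 nodes with single edges (A_1). Hence the type is A_1.

type A_1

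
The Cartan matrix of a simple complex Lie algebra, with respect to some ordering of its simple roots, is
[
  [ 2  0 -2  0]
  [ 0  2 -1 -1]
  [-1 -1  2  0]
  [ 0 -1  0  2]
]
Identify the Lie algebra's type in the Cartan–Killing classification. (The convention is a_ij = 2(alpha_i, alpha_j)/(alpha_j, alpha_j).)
C_4

The matrix has rank 4 with 2's on the diagonal. Reading the off-diagonal entries as Dynkin edges (a single edge where a_ij = a_ji = -1; a double or triple edge where a_ij * a_ji = 2 or 3), the diagram is a chain of 4 nodes with a double edge at one end; the terminal node there is the unique long simple root (C_4). One simple-root ordering that puts it in standard form is (alpha_4, alpha_2, alpha_3, alpha_1). So the algebra is type C_4, i.e. sp(8).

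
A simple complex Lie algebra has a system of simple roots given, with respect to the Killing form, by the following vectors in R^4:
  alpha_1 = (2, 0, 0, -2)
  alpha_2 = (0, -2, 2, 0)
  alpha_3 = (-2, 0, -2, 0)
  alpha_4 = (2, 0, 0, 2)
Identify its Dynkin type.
Compute the Cartan integers a_ij = 2(alpha_i, alpha_j)/(alpha_j, alpha_j); the resulting 4x4 Cartan matrix is
[[2, 0, -1, 0], [0, 2, -1, 0], [-1, -1, 2, -1], [0, 0, -1, 2]].
All simple roots have the same length, so the diagram is simply laced. The associated Dynkin diagram is a chain of 2 nodes with a fork of two nodes at one end (D_4), so the type is D_4 (the algebra so(8)).

D_4 (so(8))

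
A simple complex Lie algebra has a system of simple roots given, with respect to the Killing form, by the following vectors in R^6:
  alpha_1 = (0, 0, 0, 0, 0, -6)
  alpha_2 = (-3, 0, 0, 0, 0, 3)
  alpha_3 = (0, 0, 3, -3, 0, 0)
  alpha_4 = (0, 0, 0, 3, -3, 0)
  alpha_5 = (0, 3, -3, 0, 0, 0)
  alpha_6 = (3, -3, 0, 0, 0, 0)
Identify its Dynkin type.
Compute the Cartan integers a_ij = 2(alpha_i, alpha_j)/(alpha_j, alpha_j); the resulting 6x6 Cartan matrix is
[[2, -2, 0, 0, 0, 0], [-1, 2, 0, 0, 0, -1], [0, 0, 2, -1, -1, 0], [0, 0, -1, 2, 0, 0], [0, 0, -1, 0, 2, -1], [0, -1, 0, 0, -1, 2]].
The roots have two lengths (squared-length ratio 2:1); the short ones are alpha_{2,3,4,5,6}. The associated Dynkin diagram is a chain of 6 nodes with a double edge at one end; the terminal node there is the unique long simple root (C_6), so the type is C_6 (the algebra sp(12)).

C_6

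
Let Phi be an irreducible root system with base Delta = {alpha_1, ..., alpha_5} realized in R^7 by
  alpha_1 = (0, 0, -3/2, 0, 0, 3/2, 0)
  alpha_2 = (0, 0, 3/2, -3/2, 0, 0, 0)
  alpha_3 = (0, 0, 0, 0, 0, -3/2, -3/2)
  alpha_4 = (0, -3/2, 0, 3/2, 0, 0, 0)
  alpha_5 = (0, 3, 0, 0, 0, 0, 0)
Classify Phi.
Compute the Cartan integers a_ij = 2(alpha_i, alpha_j)/(alpha_j, alpha_j); the resulting 5x5 Cartan matrix is
[[2, -1, -1, 0, 0], [-1, 2, 0, -1, 0], [-1, 0, 2, 0, 0], [0, -1, 0, 2, -1], [0, 0, 0, -2, 2]].
The roots have two lengths (squared-length ratio 2:1); the short ones are alpha_{1,2,3,4}. The associated Dynkin diagram is a chain of 5 nodes with a double edge at one end; the terminal node there is the unique long simple root (C_5), so the type is C_5 (the algebra sp(10)).

C5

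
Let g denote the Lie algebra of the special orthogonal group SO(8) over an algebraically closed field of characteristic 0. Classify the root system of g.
This is so(8) with 8 even, which has dimension 8(8-1)/2 = 28 and rank 8/2 = 4. In the classification of classical Lie algebras, the orthogonal algebra so(2n) in an even number of variables has type D_n; here n = 4, so the Dynkin diagram is a chain of 2 nodes with a fork of two nodes at one end (D_4). Hence the type is D_4.

type D_4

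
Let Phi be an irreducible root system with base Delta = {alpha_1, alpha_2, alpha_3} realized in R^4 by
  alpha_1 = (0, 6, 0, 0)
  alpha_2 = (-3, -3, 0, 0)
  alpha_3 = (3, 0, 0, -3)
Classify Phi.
type C_3

Compute the Cartan integers a_ij = 2(alpha_i, alpha_j)/(alpha_j, alpha_j); the resulting 3x3 Cartan matrix is
[[2, -2, 0], [-1, 2, -1], [0, -1, 2]].
The roots have two lengths (squared-length ratio 2:1); the short ones are alpha_{2,3}. The associated Dynkin diagram is a chain of 3 nodes with a double edge at one end; the terminal node there is the unique long simple root (C_3), so the type is C_3 (the algebra sp(6)).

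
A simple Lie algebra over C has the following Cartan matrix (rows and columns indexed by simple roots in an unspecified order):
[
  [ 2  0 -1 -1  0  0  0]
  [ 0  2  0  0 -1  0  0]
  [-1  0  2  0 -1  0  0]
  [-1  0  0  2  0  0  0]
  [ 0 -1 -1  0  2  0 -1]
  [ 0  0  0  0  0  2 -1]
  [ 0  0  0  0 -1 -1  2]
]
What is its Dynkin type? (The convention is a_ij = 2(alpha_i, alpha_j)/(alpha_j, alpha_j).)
The matrix has rank 7 with 2's on the diagonal. Reading the off-diagonal entries as Dynkin edges (a single edge where a_ij = a_ji = -1; a double or triple edge where a_ij * a_ji = 2 or 3), the diagram is a chain of 6 nodes with one extra node attached to the third node from one end (E_7). One simple-root ordering that puts it in standard form is (alpha_6, alpha_2, alpha_7, alpha_5, alpha_3, alpha_1, alpha_4). So the algebra is type E_7.

E7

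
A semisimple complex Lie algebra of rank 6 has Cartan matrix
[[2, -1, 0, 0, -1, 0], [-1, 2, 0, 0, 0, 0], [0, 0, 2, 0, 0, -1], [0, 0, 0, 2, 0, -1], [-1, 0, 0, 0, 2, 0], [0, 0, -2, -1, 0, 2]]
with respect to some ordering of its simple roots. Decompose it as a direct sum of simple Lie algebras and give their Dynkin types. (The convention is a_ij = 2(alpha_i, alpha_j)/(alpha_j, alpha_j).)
A3 + B3

The diagram associated to this matrix has two connected components: the simple roots {alpha_1, alpha_2, alpha_5} form a chain of 3 nodes with single edges (A_3), and {alpha_3, alpha_4, alpha_6} form a chain of 3 nodes with a double edge at one end; the terminal node there is the unique short simple root (B_3). A semisimple Lie algebra decomposes uniquely as the direct sum of simple ideals, one per connected component of its Dynkin diagram, so g ≅ A_3 ⊕ B_3 (dimension 15 + 21 = 36).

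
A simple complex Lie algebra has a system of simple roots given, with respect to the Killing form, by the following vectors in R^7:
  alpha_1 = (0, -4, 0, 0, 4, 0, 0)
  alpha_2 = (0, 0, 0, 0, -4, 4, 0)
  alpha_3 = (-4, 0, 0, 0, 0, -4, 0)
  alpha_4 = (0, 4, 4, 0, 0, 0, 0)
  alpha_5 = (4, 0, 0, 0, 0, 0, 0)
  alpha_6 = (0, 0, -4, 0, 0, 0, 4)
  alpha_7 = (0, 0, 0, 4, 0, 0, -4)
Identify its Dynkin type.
type B_7

Compute the Cartan integers a_ij = 2(alpha_i, alpha_j)/(alpha_j, alpha_j); the resulting 7x7 Cartan matrix is
[[2, -1, 0, -1, 0, 0, 0], [-1, 2, -1, 0, 0, 0, 0], [0, -1, 2, 0, -2, 0, 0], [-1, 0, 0, 2, 0, -1, 0], [0, 0, -1, 0, 2, 0, 0], [0, 0, 0, -1, 0, 2, -1], [0, 0, 0, 0, 0, -1, 2]].
The roots have two lengths (squared-length ratio 2:1); the short ones are alpha_{5}. The associated Dynkin diagram is a chain of 7 nodes with a double edge at one end; the terminal node there is the unique short simple root (B_7), so the type is B_7 (the algebra so(15)).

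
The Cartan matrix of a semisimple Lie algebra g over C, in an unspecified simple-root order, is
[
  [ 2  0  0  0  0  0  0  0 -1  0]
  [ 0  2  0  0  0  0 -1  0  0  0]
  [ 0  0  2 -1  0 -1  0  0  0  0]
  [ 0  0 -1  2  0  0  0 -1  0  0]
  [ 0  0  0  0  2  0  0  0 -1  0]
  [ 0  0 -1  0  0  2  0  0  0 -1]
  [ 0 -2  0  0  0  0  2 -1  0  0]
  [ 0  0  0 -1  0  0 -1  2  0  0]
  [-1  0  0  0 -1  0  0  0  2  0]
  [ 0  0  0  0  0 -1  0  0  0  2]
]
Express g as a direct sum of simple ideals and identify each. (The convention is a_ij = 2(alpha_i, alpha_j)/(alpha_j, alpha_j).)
The diagram associated to this matrix has two connected components: the simple roots {alpha_1, alpha_5, alpha_9} form a chain of 3 nodes with single edges (A_3), and {alpha_2, alpha_3, alpha_4, alpha_6, alpha_7, alpha_8, alpha_10} form a chain of 7 nodes with a double edge at one end; the terminal node there is the unique short simple root (B_7). A semisimple Lie algebra decomposes uniquely as the direct sum of simple ideals, one per connected component of its Dynkin diagram, so g ≅ A_3 ⊕ B_7 (dimension 15 + 105 = 120).

A3 + B7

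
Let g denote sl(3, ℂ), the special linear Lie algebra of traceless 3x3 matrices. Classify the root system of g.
This is sl(3), which has dimension 3^2 - 1 = 8 and rank 3 - 1 = 2 (a Cartan subalgebra is the diagonal traceless matrices). In the classification of classical Lie algebras, the special linear algebra sl(n+1) has type A_n; here n = 2, so the Dynkin diagram is a chain of 2 nodes with single edges (A_2). Hence the type is A_2.

A_2 (sl(3))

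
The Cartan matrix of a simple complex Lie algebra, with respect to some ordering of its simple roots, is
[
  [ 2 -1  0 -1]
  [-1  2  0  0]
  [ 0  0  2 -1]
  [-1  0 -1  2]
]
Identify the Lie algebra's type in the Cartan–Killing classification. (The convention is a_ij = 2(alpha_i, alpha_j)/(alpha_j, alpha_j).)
The matrix has rank 4 with 2's on the diagonal. Reading the off-diagonal entries as Dynkin edges (a single edge where a_ij = a_ji = -1; a double or triple edge where a_ij * a_ji = 2 or 3), the diagram is a chain of 4 nodes with single edges (A_4). One simple-root ordering that puts it in standard form is (alpha_2, alpha_1, alpha_4, alpha_3). So the algebra is type A_4, i.e. sl(5).

A4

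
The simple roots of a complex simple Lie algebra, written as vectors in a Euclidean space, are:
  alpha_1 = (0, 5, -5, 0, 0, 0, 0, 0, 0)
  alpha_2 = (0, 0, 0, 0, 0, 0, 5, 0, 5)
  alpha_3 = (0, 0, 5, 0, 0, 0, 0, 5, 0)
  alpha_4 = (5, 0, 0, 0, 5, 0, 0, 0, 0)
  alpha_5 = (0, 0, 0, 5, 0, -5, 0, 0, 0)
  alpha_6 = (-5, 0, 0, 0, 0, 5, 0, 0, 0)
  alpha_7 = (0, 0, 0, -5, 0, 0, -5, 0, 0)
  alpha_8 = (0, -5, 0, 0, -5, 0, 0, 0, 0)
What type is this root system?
Compute the Cartan integers a_ij = 2(alpha_i, alpha_j)/(alpha_j, alpha_j); the resulting 8x8 Cartan matrix is
[[2, 0, -1, 0, 0, 0, 0, -1], [0, 2, 0, 0, 0, 0, -1, 0], [-1, 0, 2, 0, 0, 0, 0, 0], [0, 0, 0, 2, 0, -1, 0, -1], [0, 0, 0, 0, 2, -1, -1, 0], [0, 0, 0, -1, -1, 2, 0, 0], [0, -1, 0, 0, -1, 0, 2, 0], [-1, 0, 0, -1, 0, 0, 0, 2]].
All simple roots have the same length, so the diagram is simply laced. The associated Dynkin diagram is a chain of 8 nodes with single edges (A_8), so the type is A_8 (the algebra sl(9)).

A_8 (sl(9))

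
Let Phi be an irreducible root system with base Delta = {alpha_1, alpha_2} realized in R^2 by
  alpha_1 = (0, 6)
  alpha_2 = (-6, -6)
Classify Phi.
Compute the Cartan integers a_ij = 2(alpha_i, alpha_j)/(alpha_j, alpha_j); the resulting 2x2 Cartan matrix is
[[2, -1], [-2, 2]].
The roots have two lengths (squared-length ratio 2:1); the short ones are alpha_{1}. The associated Dynkin diagram is a chain of 2 nodes with a double edge at one end; the terminal node there is the unique short simple root (B_2), so the type is B_2 (the algebra so(5)).

type B_2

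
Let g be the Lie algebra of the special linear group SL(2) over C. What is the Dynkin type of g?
A1

This is sl(2), which has dimension 2^2 - 1 = 3 and rank 2 - 1 = 1 (a Cartan subalgebra is the diagonal traceless matrices). In the classification of classical Lie algebras, the special linear algebra sl(n+1) has type A_n; here n = 1, so the Dynkin diagram is a chain of 1 nodes with single edges (A_1). Hence the type is A_1.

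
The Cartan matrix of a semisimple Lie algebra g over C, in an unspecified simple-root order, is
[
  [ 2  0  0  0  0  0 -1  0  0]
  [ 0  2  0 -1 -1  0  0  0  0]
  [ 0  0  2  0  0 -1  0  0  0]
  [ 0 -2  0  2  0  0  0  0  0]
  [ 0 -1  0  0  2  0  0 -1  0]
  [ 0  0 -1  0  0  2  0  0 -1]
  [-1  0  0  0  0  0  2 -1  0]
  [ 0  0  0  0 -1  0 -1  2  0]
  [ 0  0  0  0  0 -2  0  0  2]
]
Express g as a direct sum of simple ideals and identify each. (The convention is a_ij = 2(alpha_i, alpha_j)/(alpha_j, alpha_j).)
C_3 (sp(6)) ⊕ C_6 (sp(12))

The diagram associated to this matrix has two connected components: the simple roots {alpha_3, alpha_6, alpha_9} form a chain of 3 nodes with a double edge at one end; the terminal node there is the unique long simple root (C_3), and {alpha_1, alpha_2, alpha_4, alpha_5, alpha_7, alpha_8} form a chain of 6 nodes with a double edge at one end; the terminal node there is the unique long simple root (C_6). A semisimple Lie algebra decomposes uniquely as the direct sum of simple ideals, one per connected component of its Dynkin diagram, so g ≅ C_3 ⊕ C_6 (dimension 21 + 78 = 99).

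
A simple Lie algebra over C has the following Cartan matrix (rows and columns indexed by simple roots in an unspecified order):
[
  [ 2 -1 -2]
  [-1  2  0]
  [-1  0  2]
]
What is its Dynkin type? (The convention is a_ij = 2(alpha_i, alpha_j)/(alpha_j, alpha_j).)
B_3 (so(7))

The matrix has rank 3 with 2's on the diagonal. Reading the off-diagonal entries as Dynkin edges (a single edge where a_ij = a_ji = -1; a double or triple edge where a_ij * a_ji = 2 or 3), the diagram is a chain of 3 nodes with a double edge at one end; the terminal node there is the unique short simple root (B_3). One simple-root ordering that puts it in standard form is (alpha_2, alpha_1, alpha_3). So the algebra is type B_3, i.e. so(7).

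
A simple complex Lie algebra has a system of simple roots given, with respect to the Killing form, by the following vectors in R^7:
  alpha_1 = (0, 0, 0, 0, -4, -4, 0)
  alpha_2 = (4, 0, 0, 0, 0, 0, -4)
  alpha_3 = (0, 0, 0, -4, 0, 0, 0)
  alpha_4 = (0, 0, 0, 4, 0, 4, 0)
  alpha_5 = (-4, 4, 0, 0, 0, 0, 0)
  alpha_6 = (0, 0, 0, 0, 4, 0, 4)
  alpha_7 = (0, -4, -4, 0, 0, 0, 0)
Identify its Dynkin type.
B_7

Compute the Cartan integers a_ij = 2(alpha_i, alpha_j)/(alpha_j, alpha_j); the resulting 7x7 Cartan matrix is
[[2, 0, 0, -1, 0, -1, 0], [0, 2, 0, 0, -1, -1, 0], [0, 0, 2, -1, 0, 0, 0], [-1, 0, -2, 2, 0, 0, 0], [0, -1, 0, 0, 2, 0, -1], [-1, -1, 0, 0, 0, 2, 0], [0, 0, 0, 0, -1, 0, 2]].
The roots have two lengths (squared-length ratio 2:1); the short ones are alpha_{3}. The associated Dynkin diagram is a chain of 7 nodes with a double edge at one end; the terminal node there is the unique short simple root (B_7), so the type is B_7 (the algebra so(15)).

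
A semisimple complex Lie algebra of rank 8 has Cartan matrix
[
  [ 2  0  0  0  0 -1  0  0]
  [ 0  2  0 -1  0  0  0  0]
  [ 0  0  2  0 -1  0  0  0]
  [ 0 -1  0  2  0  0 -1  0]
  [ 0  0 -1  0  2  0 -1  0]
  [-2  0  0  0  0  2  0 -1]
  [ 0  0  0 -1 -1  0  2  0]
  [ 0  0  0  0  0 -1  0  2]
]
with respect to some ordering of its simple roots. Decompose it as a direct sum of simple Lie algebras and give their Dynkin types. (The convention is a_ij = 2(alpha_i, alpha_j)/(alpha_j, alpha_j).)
A_5 + B_3

The diagram associated to this matrix has two connected components: the simple roots {alpha_2, alpha_3, alpha_4, alpha_5, alpha_7} form a chain of 5 nodes with single edges (A_5), and {alpha_1, alpha_6, alpha_8} form a chain of 3 nodes with a double edge at one end; the terminal node there is the unique short simple root (B_3). A semisimple Lie algebra decomposes uniquely as the direct sum of simple ideals, one per connected component of its Dynkin diagram, so g ≅ A_5 ⊕ B_3 (dimension 35 + 21 = 56).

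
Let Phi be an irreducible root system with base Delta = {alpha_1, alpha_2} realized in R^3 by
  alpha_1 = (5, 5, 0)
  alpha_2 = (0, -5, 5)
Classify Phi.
A_2 (sl(3))

Compute the Cartan integers a_ij = 2(alpha_i, alpha_j)/(alpha_j, alpha_j); the resulting 2x2 Cartan matrix is
[[2, -1], [-1, 2]].
All simple roots have the same length, so the diagram is simply laced. The associated Dynkin diagram is a chain of 2 nodes with single edges (A_2), so the type is A_2 (the algebra sl(3)).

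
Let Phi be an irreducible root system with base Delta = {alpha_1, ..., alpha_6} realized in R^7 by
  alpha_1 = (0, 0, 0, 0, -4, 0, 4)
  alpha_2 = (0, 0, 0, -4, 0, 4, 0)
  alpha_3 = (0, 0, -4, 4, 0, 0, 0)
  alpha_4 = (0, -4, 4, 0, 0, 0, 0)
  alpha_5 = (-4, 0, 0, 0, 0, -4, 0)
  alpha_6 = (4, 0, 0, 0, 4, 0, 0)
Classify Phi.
Compute the Cartan integers a_ij = 2(alpha_i, alpha_j)/(alpha_j, alpha_j); the resulting 6x6 Cartan matrix is
[[2, 0, 0, 0, 0, -1], [0, 2, -1, 0, -1, 0], [0, -1, 2, -1, 0, 0], [0, 0, -1, 2, 0, 0], [0, -1, 0, 0, 2, -1], [-1, 0, 0, 0, -1, 2]].
All simple roots have the same length, so the diagram is simply laced. The associated Dynkin diagram is a chain of 6 nodes with single edges (A_6), so the type is A_6 (the algebra sl(7)).

A6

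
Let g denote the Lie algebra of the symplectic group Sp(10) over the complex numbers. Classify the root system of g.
C_5

This is sp(10), which has dimension 10(10+1)/2 = 55 and rank 10/2 = 5. In the classification of classical Lie algebras, the symplectic algebra sp(2n) has type C_n; here n = 5, so the Dynkin diagram is a chain of 5 nodes with a double edge at one end; the terminal node there is the unique long simple root (C_5). Hence the type is C_5.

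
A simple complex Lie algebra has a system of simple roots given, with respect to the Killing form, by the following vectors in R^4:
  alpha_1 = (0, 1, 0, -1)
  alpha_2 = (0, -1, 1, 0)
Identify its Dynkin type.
A_2

Compute the Cartan integers a_ij = 2(alpha_i, alpha_j)/(alpha_j, alpha_j); the resulting 2x2 Cartan matrix is
[[2, -1], [-1, 2]].
All simple roots have the same length, so the diagram is simply laced. The associated Dynkin diagram is a chain of 2 nodes with single edges (A_2), so the type is A_2 (the algebra sl(3)).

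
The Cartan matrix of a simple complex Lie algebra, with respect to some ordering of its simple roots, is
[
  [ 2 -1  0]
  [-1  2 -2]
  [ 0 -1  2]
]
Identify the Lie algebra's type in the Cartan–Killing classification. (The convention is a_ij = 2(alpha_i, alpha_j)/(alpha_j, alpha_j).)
B3

The matrix has rank 3 with 2's on the diagonal. Reading the off-diagonal entries as Dynkin edges (a single edge where a_ij = a_ji = -1; a double or triple edge where a_ij * a_ji = 2 or 3), the diagram is a chain of 3 nodes with a double edge at one end; the terminal node there is the unique short simple root (B_3). One simple-root ordering that puts it in standard form is (alpha_1, alpha_2, alpha_3). So the algebra is type B_3, i.e. so(7).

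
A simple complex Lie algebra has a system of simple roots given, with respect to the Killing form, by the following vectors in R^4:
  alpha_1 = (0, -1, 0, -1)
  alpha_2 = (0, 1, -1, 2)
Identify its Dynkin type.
G_2

Compute the Cartan integers a_ij = 2(alpha_i, alpha_j)/(alpha_j, alpha_j); the resulting 2x2 Cartan matrix is
[[2, -1], [-3, 2]].
The roots have two lengths (squared-length ratio 3:1); the short ones are alpha_{1}. The associated Dynkin diagram is two nodes joined by a triple edge (G_2), so the type is G_2.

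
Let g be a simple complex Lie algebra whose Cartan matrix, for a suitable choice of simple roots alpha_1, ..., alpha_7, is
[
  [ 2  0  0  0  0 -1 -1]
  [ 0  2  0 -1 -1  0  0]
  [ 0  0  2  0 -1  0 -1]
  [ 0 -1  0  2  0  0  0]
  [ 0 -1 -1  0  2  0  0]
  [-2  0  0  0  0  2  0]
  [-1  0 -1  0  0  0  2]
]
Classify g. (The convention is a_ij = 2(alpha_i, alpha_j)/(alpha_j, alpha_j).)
The matrix has rank 7 with 2's on the diagonal. Reading the off-diagonal entries as Dynkin edges (a single edge where a_ij = a_ji = -1; a double or triple edge where a_ij * a_ji = 2 or 3), the diagram is a chain of 7 nodes with a double edge at one end; the terminal node there is the unique long simple root (C_7). One simple-root ordering that puts it in standard form is (alpha_4, alpha_2, alpha_5, alpha_3, alpha_7, alpha_1, alpha_6). So the algebra is type C_7, i.e. sp(14).

C7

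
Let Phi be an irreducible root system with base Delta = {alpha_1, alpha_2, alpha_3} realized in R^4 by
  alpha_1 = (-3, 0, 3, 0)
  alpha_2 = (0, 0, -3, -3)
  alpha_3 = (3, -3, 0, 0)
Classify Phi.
Compute the Cartan integers a_ij = 2(alpha_i, alpha_j)/(alpha_j, alpha_j); the resulting 3x3 Cartan matrix is
[[2, -1, -1], [-1, 2, 0], [-1, 0, 2]].
All simple roots have the same length, so the diagram is simply laced. The associated Dynkin diagram is a chain of 3 nodes with single edges (A_3), so the type is A_3 (the algebra sl(4)).

A_3 (sl(4))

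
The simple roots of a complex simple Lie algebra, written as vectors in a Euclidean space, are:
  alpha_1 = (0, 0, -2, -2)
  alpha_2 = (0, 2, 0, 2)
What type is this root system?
type A_2

Compute the Cartan integers a_ij = 2(alpha_i, alpha_j)/(alpha_j, alpha_j); the resulting 2x2 Cartan matrix is
[[2, -1], [-1, 2]].
All simple roots have the same length, so the diagram is simply laced. The associated Dynkin diagram is a chain of 2 nodes with single edges (A_2), so the type is A_2 (the algebra sl(3)).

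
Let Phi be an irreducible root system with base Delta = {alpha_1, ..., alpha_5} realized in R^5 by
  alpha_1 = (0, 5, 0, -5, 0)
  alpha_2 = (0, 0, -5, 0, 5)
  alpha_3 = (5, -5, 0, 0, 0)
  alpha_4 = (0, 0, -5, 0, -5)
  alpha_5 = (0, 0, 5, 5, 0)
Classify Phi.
D5

Compute the Cartan integers a_ij = 2(alpha_i, alpha_j)/(alpha_j, alpha_j); the resulting 5x5 Cartan matrix is
[[2, 0, -1, 0, -1], [0, 2, 0, 0, -1], [-1, 0, 2, 0, 0], [0, 0, 0, 2, -1], [-1, -1, 0, -1, 2]].
All simple roots have the same length, so the diagram is simply laced. The associated Dynkin diagram is a chain of 3 nodes with a fork of two nodes at one end (D_5), so the type is D_5 (the algebra so(10)).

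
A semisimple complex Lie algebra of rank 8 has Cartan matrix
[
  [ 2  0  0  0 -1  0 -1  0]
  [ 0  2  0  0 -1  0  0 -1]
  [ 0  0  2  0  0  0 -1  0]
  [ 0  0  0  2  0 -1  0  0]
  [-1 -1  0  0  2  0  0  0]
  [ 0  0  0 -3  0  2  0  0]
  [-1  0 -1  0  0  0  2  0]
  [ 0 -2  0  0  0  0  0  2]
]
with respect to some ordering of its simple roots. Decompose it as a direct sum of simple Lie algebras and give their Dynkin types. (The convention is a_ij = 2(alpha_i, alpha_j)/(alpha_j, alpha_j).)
The diagram associated to this matrix has two connected components: the simple roots {alpha_1, alpha_2, alpha_3, alpha_5, alpha_7, alpha_8} form a chain of 6 nodes with a double edge at one end; the terminal node there is the unique long simple root (C_6), and {alpha_4, alpha_6} form two nodes joined by a triple edge (G_2). A semisimple Lie algebra decomposes uniquely as the direct sum of simple ideals, one per connected component of its Dynkin diagram, so g ≅ C_6 ⊕ G_2 (dimension 78 + 14 = 92).

C_6 (sp(12)) + G_2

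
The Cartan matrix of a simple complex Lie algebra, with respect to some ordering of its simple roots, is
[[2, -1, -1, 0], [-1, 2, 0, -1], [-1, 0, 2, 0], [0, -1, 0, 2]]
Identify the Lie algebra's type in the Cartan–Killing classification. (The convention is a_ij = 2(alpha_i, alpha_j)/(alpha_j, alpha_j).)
A_4 (sl(5))

The matrix has rank 4 with 2's on the diagonal. Reading the off-diagonal entries as Dynkin edges (a single edge where a_ij = a_ji = -1; a double or triple edge where a_ij * a_ji = 2 or 3), the diagram is a chain of 4 nodes with single edges (A_4). One simple-root ordering that puts it in standard form is (alpha_4, alpha_2, alpha_1, alpha_3). So the algebra is type A_4, i.e. sl(5).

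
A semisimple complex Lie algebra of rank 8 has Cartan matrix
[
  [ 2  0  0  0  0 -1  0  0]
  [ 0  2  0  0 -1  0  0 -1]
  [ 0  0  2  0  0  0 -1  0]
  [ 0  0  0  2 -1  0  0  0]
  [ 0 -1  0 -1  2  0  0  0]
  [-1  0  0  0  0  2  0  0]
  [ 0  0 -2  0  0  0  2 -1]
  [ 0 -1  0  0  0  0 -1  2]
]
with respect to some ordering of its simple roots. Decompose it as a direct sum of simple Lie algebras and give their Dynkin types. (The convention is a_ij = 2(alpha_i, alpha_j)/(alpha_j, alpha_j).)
A2 ⊕ B6

The diagram associated to this matrix has two connected components: the simple roots {alpha_1, alpha_6} form a chain of 2 nodes with single edges (A_2), and {alpha_2, alpha_3, alpha_4, alpha_5, alpha_7, alpha_8} form a chain of 6 nodes with a double edge at one end; the terminal node there is the unique short simple root (B_6). A semisimple Lie algebra decomposes uniquely as the direct sum of simple ideals, one per connected component of its Dynkin diagram, so g ≅ A_2 ⊕ B_6 (dimension 8 + 78 = 86).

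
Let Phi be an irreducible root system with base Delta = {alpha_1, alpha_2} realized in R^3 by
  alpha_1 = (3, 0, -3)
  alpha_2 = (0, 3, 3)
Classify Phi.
Compute the Cartan integers a_ij = 2(alpha_i, alpha_j)/(alpha_j, alpha_j); the resulting 2x2 Cartan matrix is
[[2, -1], [-1, 2]].
All simple roots have the same length, so the diagram is simply laced. The associated Dynkin diagram is a chain of 2 nodes with single edges (A_2), so the type is A_2 (the algebra sl(3)).

type A_2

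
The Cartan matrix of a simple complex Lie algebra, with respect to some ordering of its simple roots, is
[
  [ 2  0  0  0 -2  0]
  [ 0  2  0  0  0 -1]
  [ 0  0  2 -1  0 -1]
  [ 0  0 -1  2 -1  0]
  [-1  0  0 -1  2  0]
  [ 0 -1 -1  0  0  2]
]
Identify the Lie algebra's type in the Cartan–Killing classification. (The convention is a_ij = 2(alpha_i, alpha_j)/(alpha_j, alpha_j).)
C_6 (sp(12))

The matrix has rank 6 with 2's on the diagonal. Reading the off-diagonal entries as Dynkin edges (a single edge where a_ij = a_ji = -1; a double or triple edge where a_ij * a_ji = 2 or 3), the diagram is a chain of 6 nodes with a double edge at one end; the terminal node there is the unique long simple root (C_6). One simple-root ordering that puts it in standard form is (alpha_2, alpha_6, alpha_3, alpha_4, alpha_5, alpha_1). So the algebra is type C_6, i.e. sp(12).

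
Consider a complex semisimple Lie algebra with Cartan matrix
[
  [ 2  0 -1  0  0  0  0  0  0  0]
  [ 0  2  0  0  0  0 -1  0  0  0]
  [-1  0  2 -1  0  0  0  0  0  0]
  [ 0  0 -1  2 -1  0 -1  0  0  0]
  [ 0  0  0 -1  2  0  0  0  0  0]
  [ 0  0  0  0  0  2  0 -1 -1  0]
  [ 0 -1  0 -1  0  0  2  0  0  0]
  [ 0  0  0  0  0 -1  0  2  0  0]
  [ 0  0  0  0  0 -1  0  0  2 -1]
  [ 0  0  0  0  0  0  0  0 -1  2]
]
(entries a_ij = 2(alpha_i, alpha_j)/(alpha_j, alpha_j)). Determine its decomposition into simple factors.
A_4 (sl(5)) + E_6

The diagram associated to this matrix has two connected components: the simple roots {alpha_6, alpha_8, alpha_9, alpha_10} form a chain of 4 nodes with single edges (A_4), and {alpha_1, alpha_2, alpha_3, alpha_4, alpha_5, alpha_7} form a chain of 5 nodes with one extra node attached to the third node from one end (E_6). A semisimple Lie algebra decomposes uniquely as the direct sum of simple ideals, one per connected component of its Dynkin diagram, so g ≅ A_4 ⊕ E_6 (dimension 24 + 78 = 102).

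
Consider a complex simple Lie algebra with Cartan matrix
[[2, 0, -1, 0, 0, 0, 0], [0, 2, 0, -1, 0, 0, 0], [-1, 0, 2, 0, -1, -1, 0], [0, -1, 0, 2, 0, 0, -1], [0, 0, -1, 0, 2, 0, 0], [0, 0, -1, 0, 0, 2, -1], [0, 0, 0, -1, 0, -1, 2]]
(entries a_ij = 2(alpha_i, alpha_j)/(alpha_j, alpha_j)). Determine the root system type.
The matrix has rank 7 with 2's on the diagonal. Reading the off-diagonal entries as Dynkin edges (a single edge where a_ij = a_ji = -1; a double or triple edge where a_ij * a_ji = 2 or 3), the diagram is a chain of 5 nodes with a fork of two nodes at one end (D_7). One simple-root ordering that puts it in standard form is (alpha_2, alpha_4, alpha_7, alpha_6, alpha_3, alpha_1, alpha_5). So the algebra is type D_7, i.e. so(14).

D_7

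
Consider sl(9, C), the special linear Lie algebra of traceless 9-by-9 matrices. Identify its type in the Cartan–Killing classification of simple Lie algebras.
This is sl(9), which has dimension 9^2 - 1 = 80 and rank 9 - 1 = 8 (a Cartan subalgebra is the diagonal traceless matrices). In the classification of classical Lie algebras, the special linear algebra sl(n+1) has type A_n; here n = 8, so the Dynkin diagram is a chain of 8 nodes with single edges (A_8). Hence the type is A_8.

type A_8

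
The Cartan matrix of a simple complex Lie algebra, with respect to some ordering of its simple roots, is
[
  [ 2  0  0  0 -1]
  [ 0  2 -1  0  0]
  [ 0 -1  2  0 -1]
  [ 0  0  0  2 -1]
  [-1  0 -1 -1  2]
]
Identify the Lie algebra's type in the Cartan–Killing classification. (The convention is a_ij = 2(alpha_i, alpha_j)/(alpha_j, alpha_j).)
type D_5

The matrix has rank 5 with 2's on the diagonal. Reading the off-diagonal entries as Dynkin edges (a single edge where a_ij = a_ji = -1; a double or triple edge where a_ij * a_ji = 2 or 3), the diagram is a chain of 3 nodes with a fork of two nodes at one end (D_5). One simple-root ordering that puts it in standard form is (alpha_2, alpha_3, alpha_5, alpha_4, alpha_1). So the algebra is type D_5, i.e. so(10).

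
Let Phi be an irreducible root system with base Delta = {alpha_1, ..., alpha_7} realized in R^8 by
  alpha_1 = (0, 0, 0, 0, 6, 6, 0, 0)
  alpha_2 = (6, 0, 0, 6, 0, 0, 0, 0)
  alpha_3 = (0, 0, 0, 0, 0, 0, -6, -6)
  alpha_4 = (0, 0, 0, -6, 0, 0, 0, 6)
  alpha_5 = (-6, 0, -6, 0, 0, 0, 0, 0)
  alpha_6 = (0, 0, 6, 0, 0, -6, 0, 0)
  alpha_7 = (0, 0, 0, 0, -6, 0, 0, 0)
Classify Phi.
Compute the Cartan integers a_ij = 2(alpha_i, alpha_j)/(alpha_j, alpha_j); the resulting 7x7 Cartan matrix is
[[2, 0, 0, 0, 0, -1, -2], [0, 2, 0, -1, -1, 0, 0], [0, 0, 2, -1, 0, 0, 0], [0, -1, -1, 2, 0, 0, 0], [0, -1, 0, 0, 2, -1, 0], [-1, 0, 0, 0, -1, 2, 0], [-1, 0, 0, 0, 0, 0, 2]].
The roots have two lengths (squared-length ratio 2:1); the short ones are alpha_{7}. The associated Dynkin diagram is a chain of 7 nodes with a double edge at one end; the terminal node there is the unique short simple root (B_7), so the type is B_7 (the algebra so(15)).

type B_7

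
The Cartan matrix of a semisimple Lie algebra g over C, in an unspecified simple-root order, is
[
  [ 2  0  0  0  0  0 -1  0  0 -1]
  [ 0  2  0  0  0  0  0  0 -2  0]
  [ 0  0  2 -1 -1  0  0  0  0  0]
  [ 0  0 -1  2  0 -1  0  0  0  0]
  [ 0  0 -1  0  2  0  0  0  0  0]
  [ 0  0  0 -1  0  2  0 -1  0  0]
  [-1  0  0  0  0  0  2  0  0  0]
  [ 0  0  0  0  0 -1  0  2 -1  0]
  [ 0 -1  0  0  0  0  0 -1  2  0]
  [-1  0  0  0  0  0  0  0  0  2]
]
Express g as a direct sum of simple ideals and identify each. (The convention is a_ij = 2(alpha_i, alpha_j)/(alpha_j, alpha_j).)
The diagram associated to this matrix has two connected components: the simple roots {alpha_1, alpha_7, alpha_10} form a chain of 3 nodes with single edges (A_3), and {alpha_2, alpha_3, alpha_4, alpha_5, alpha_6, alpha_8, alpha_9} form a chain of 7 nodes with a double edge at one end; the terminal node there is the unique long simple root (C_7). A semisimple Lie algebra decomposes uniquely as the direct sum of simple ideals, one per connected component of its Dynkin diagram, so g ≅ A_3 ⊕ C_7 (dimension 15 + 105 = 120).

type A_3 ⊕ type C_7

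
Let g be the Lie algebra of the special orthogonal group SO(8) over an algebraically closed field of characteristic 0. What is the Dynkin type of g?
This is so(8) with 8 even, which has dimension 8(8-1)/2 = 28 and rank 8/2 = 4. In the classification of classical Lie algebras, the orthogonal algebra so(2n) in an even number of variables has type D_n; here n = 4, so the Dynkin diagram is a chain of 2 nodes with a fork of two nodes at one end (D_4). Hence the type is D_4.

type D_4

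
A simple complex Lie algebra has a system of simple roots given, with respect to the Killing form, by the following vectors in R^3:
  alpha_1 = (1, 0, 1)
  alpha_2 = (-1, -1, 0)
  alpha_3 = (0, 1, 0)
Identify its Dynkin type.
Compute the Cartan integers a_ij = 2(alpha_i, alpha_j)/(alpha_j, alpha_j); the resulting 3x3 Cartan matrix is
[[2, -1, 0], [-1, 2, -2], [0, -1, 2]].
The roots have two lengths (squared-length ratio 2:1); the short ones are alpha_{3}. The associated Dynkin diagram is a chain of 3 nodes with a double edge at one end; the terminal node there is the unique short simple root (B_3), so the type is B_3 (the algebra so(7)).

B3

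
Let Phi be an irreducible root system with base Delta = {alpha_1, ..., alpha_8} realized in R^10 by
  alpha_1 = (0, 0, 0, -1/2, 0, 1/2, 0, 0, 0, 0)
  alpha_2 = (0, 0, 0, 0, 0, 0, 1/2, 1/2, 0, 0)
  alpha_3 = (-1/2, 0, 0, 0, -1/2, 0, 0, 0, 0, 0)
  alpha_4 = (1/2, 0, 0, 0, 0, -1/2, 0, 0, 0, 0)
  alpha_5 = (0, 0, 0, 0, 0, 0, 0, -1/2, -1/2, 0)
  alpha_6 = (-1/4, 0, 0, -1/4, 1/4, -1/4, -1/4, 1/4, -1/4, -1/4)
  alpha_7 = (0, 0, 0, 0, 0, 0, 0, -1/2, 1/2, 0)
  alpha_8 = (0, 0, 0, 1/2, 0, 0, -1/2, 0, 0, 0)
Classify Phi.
Compute the Cartan integers a_ij = 2(alpha_i, alpha_j)/(alpha_j, alpha_j); the resulting 8x8 Cartan matrix is
[[2, 0, 0, -1, 0, 0, 0, -1], [0, 2, 0, 0, -1, 0, -1, -1], [0, 0, 2, -1, 0, 0, 0, 0], [-1, 0, -1, 2, 0, 0, 0, 0], [0, -1, 0, 0, 2, 0, 0, 0], [0, 0, 0, 0, 0, 2, -1, 0], [0, -1, 0, 0, 0, -1, 2, 0], [-1, -1, 0, 0, 0, 0, 0, 2]].
All simple roots have the same length, so the diagram is simply laced. The associated Dynkin diagram is a chain of 7 nodes with one extra node attached to the third node from one end (E_8), so the type is E_8.

E8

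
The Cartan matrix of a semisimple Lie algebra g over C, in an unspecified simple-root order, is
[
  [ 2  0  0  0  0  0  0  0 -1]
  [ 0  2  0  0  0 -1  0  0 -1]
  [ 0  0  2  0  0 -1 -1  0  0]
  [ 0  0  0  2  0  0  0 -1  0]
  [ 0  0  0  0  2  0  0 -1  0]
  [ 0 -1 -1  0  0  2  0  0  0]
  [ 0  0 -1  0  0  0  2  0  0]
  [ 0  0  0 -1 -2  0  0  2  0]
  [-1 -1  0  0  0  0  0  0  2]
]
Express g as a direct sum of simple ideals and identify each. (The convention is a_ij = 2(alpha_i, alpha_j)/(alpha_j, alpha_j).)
The diagram associated to this matrix has two connected components: the simple roots {alpha_1, alpha_2, alpha_3, alpha_6, alpha_7, alpha_9} form a chain of 6 nodes with single edges (A_6), and {alpha_4, alpha_5, alpha_8} form a chain of 3 nodes with a double edge at one end; the terminal node there is the unique short simple root (B_3). A semisimple Lie algebra decomposes uniquely as the direct sum of simple ideals, one per connected component of its Dynkin diagram, so g ≅ A_6 ⊕ B_3 (dimension 48 + 21 = 69).

A_6 (sl(7)) ⊕ B_3 (so(7))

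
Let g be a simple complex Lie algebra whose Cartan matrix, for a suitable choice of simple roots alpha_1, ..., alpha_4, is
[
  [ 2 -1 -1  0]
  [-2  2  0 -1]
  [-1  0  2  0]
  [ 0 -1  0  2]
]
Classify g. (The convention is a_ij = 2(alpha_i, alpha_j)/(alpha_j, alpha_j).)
The matrix has rank 4 with 2's on the diagonal. Reading the off-diagonal entries as Dynkin edges (a single edge where a_ij = a_ji = -1; a double or triple edge where a_ij * a_ji = 2 or 3), the diagram is a chain of 4 nodes with a double edge between the middle two (F_4). One simple-root ordering that puts it in standard form is (alpha_4, alpha_2, alpha_1, alpha_3). So the algebra is type F_4.

F_4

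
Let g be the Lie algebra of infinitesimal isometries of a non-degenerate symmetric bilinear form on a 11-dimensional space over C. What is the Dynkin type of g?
This is so(11) with 11 odd, which has dimension 11(11-1)/2 = 55 and rank (11-1)/2 = 5. In the classification of classical Lie algebras, the orthogonal algebra so(2n+1) in an odd number of variables has type B_n; here n = 5, so the Dynkin diagram is a chain of 5 nodes with a double edge at one end; the terminal node there is the unique short simple root (B_5). Hence the type is B_5.

type B_5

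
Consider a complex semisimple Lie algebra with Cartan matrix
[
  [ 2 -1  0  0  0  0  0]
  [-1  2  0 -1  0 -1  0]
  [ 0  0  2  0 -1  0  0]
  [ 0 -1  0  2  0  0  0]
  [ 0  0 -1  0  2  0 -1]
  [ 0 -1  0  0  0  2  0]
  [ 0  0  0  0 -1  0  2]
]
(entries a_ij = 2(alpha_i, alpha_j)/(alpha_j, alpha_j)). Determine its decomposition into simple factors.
The diagram associated to this matrix has two connected components: the simple roots {alpha_3, alpha_5, alpha_7} form a chain of 3 nodes with single edges (A_3), and {alpha_1, alpha_2, alpha_4, alpha_6} form a chain of 2 nodes with a fork of two nodes at one end (D_4). A semisimple Lie algebra decomposes uniquely as the direct sum of simple ideals, one per connected component of its Dynkin diagram, so g ≅ A_3 ⊕ D_4 (dimension 15 + 28 = 43).

A3 + D4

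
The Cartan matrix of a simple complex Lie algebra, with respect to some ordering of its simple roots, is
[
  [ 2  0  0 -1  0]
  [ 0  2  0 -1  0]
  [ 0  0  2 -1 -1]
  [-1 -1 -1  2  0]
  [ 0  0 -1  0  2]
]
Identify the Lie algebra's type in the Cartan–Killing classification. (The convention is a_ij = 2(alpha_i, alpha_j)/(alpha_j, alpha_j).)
type D_5

The matrix has rank 5 with 2's on the diagonal. Reading the off-diagonal entries as Dynkin edges (a single edge where a_ij = a_ji = -1; a double or triple edge where a_ij * a_ji = 2 or 3), the diagram is a chain of 3 nodes with a fork of two nodes at one end (D_5). One simple-root ordering that puts it in standard form is (alpha_5, alpha_3, alpha_4, alpha_2, alpha_1). So the algebra is type D_5, i.e. so(10).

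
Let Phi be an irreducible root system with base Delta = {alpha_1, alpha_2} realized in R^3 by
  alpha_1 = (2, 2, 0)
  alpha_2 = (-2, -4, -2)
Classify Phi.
G_2

Compute the Cartan integers a_ij = 2(alpha_i, alpha_j)/(alpha_j, alpha_j); the resulting 2x2 Cartan matrix is
[[2, -1], [-3, 2]].
The roots have two lengths (squared-length ratio 3:1); the short ones are alpha_{1}. The associated Dynkin diagram is two nodes joined by a triple edge (G_2), so the type is G_2.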